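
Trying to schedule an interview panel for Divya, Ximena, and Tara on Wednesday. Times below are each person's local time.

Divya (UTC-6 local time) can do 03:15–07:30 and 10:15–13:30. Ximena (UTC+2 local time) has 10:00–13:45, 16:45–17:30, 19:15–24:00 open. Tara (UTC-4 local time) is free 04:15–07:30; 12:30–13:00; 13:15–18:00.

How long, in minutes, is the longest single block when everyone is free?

Divya in UTC: 09:15-13:30, 16:15-19:30 (add 6h to convert from UTC-6).
Ximena in UTC: 08:00-11:45, 14:45-15:30, 17:15-22:00 (subtract 2h to convert from UTC+2).
Tara in UTC: 08:15-11:30, 16:30-17:00, 17:15-22:00 (add 4h to convert from UTC-4).
Divya ∩ Ximena: 09:15-11:45, 17:15-19:30.
Divya ∩ Ximena ∩ Tara: 09:15-11:30, 17:15-19:30.
So the common availability across everyone is 09:15-11:30, 17:15-19:30.
The longest is 09:15-11:30 at 135 minutes.

135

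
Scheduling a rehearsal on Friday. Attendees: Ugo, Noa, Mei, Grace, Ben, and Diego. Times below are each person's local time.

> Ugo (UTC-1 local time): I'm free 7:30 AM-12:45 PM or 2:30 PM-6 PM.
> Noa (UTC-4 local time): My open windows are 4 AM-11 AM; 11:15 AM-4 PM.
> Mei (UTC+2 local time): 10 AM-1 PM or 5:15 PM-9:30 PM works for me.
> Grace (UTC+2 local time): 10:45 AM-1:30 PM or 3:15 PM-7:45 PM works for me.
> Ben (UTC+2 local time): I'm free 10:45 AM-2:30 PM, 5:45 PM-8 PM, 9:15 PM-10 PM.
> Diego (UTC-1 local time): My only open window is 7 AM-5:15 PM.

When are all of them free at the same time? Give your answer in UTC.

08:45-11:00, 15:45-17:45

Ugo in UTC: 08:30-13:45, 15:30-19:00 (add 1h to convert from UTC-1).
Noa in UTC: 08:00-15:00, 15:15-20:00 (add 4h to convert from UTC-4).
Mei in UTC: 08:00-11:00, 15:15-19:30 (subtract 2h to convert from UTC+2).
Grace in UTC: 08:45-11:30, 13:15-17:45 (subtract 2h to convert from UTC+2).
Ben in UTC: 08:45-12:30, 15:45-18:00, 19:15-20:00 (subtract 2h to convert from UTC+2).
Diego in UTC: 08:00-18:15 (add 1h to convert from UTC-1).
Ugo ∩ Noa: 08:30-13:45, 15:30-19:00.
Ugo ∩ Noa ∩ Mei: 08:30-11:00, 15:30-19:00.
Ugo ∩ Noa ∩ Mei ∩ Grace: 08:45-11:00, 15:30-17:45.
Ugo ∩ Noa ∩ Mei ∩ Grace ∩ Ben: 08:45-11:00, 15:45-17:45.
Ugo ∩ Noa ∩ Mei ∩ Grace ∩ Ben ∩ Diego: 08:45-11:00, 15:45-17:45.
So the common availability across everyone is 08:45-11:00, 15:45-17:45.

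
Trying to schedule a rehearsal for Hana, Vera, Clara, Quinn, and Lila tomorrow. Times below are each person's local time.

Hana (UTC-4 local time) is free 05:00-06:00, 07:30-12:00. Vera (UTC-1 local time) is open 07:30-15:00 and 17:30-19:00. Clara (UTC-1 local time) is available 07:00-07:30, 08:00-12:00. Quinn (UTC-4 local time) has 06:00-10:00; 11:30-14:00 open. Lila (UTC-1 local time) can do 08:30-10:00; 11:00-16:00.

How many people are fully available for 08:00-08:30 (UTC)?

1

Hana in UTC: 09:00-10:00, 11:30-16:00 (add 4h to convert from UTC-4).
Vera in UTC: 08:30-16:00, 18:30-20:00 (add 1h to convert from UTC-1).
Clara in UTC: 08:00-08:30, 09:00-13:00 (add 1h to convert from UTC-1).
Quinn in UTC: 10:00-14:00, 15:30-18:00 (add 4h to convert from UTC-4).
Lila in UTC: 09:30-11:00, 12:00-17:00 (add 1h to convert from UTC-1).
Clara can make the full 08:00-08:30 slot — that's 1.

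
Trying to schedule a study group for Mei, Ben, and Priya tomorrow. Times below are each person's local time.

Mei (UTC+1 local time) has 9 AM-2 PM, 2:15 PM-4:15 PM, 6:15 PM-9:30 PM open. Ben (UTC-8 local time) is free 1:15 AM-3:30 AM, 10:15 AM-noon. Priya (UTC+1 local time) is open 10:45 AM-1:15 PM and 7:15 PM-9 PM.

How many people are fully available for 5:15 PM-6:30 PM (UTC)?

Mei in UTC: 08:00-13:00, 13:15-15:15, 17:15-20:30 (subtract 1h to convert from UTC+1).
Ben in UTC: 09:15-11:30, 18:15-20:00 (add 8h to convert from UTC-8).
Priya in UTC: 09:45-12:15, 18:15-20:00 (subtract 1h to convert from UTC+1).
Mei can make the full 17:15-18:30 slot — that's 1.

1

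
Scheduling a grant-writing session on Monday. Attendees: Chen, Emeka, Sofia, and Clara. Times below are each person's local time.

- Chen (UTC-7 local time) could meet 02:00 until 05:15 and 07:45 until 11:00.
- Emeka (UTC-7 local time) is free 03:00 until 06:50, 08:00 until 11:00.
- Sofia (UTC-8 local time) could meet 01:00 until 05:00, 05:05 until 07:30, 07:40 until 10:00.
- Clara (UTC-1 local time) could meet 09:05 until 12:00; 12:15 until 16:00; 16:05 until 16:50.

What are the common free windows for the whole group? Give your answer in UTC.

10:05-12:15, 15:00-15:30, 15:40-17:00, 17:05-17:50

Chen in UTC: 09:00-12:15, 14:45-18:00 (add 7h to convert from UTC-7).
Emeka in UTC: 10:00-13:50, 15:00-18:00 (add 7h to convert from UTC-7).
Sofia in UTC: 09:00-13:00, 13:05-15:30, 15:40-18:00 (add 8h to convert from UTC-8).
Clara in UTC: 10:05-13:00, 13:15-17:00, 17:05-17:50 (add 1h to convert from UTC-1).
Chen ∩ Emeka: 10:00-12:15, 15:00-18:00.
Chen ∩ Emeka ∩ Sofia: 10:00-12:15, 15:00-15:30, 15:40-18:00.
Chen ∩ Emeka ∩ Sofia ∩ Clara: 10:05-12:15, 15:00-15:30, 15:40-17:00, 17:05-17:50.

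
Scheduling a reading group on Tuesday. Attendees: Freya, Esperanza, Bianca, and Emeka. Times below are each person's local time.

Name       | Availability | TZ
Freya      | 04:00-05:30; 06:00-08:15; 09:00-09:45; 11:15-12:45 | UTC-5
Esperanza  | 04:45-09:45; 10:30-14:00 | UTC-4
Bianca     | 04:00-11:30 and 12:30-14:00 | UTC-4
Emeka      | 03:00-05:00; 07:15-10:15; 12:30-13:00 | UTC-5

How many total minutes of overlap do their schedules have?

Freya in UTC: 09:00-10:30, 11:00-13:15, 14:00-14:45, 16:15-17:45 (add 5h to convert from UTC-5).
Esperanza in UTC: 08:45-13:45, 14:30-18:00 (add 4h to convert from UTC-4).
Bianca in UTC: 08:00-15:30, 16:30-18:00 (add 4h to convert from UTC-4).
Emeka in UTC: 08:00-10:00, 12:15-15:15, 17:30-18:00 (add 5h to convert from UTC-5).
Freya ∩ Esperanza: 09:00-10:30, 11:00-13:15, 14:30-14:45, 16:15-17:45.
Freya ∩ Esperanza ∩ Bianca: 09:00-10:30, 11:00-13:15, 14:30-14:45, 16:30-17:45.
Freya ∩ Esperanza ∩ Bianca ∩ Emeka: 09:00-10:00, 12:15-13:15, 14:30-14:45, 17:30-17:45.
Summing the common windows: 60 + 60 + 15 + 15 = 150 minutes.

150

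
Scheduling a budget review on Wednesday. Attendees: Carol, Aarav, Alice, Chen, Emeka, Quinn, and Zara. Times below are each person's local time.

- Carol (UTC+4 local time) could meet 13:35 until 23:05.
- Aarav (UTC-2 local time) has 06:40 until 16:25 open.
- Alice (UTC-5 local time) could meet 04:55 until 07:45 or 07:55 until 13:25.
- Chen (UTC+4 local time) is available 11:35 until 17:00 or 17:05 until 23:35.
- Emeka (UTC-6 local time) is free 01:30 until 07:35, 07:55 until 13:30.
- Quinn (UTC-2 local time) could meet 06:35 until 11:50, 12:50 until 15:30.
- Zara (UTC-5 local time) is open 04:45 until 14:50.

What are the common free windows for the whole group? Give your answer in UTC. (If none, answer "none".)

09:55-12:45, 12:55-13:00, 13:05-13:35, 14:50-17:30

Carol in UTC: 09:35-19:05 (subtract 4h to convert from UTC+4).
Aarav in UTC: 08:40-18:25 (add 2h to convert from UTC-2).
Alice in UTC: 09:55-12:45, 12:55-18:25 (add 5h to convert from UTC-5).
Chen in UTC: 07:35-13:00, 13:05-19:35 (subtract 4h to convert from UTC+4).
Emeka in UTC: 07:30-13:35, 13:55-19:30 (add 6h to convert from UTC-6).
Quinn in UTC: 08:35-13:50, 14:50-17:30 (add 2h to convert from UTC-2).
Zara in UTC: 09:45-19:50 (add 5h to convert from UTC-5).
Carol ∩ Aarav: 09:35-18:25.
Carol ∩ Aarav ∩ Alice: 09:55-12:45, 12:55-18:25.
Carol ∩ Aarav ∩ Alice ∩ Chen: 09:55-12:45, 12:55-13:00, 13:05-18:25.
Carol ∩ Aarav ∩ Alice ∩ Chen ∩ Emeka: 09:55-12:45, 12:55-13:00, 13:05-13:35, 13:55-18:25.
Carol ∩ Aarav ∩ Alice ∩ Chen ∩ Emeka ∩ Quinn: 09:55-12:45, 12:55-13:00, 13:05-13:35, 14:50-17:30.
Carol ∩ Aarav ∩ Alice ∩ Chen ∩ Emeka ∩ Quinn ∩ Zara: 09:55-12:45, 12:55-13:00, 13:05-13:35, 14:50-17:30.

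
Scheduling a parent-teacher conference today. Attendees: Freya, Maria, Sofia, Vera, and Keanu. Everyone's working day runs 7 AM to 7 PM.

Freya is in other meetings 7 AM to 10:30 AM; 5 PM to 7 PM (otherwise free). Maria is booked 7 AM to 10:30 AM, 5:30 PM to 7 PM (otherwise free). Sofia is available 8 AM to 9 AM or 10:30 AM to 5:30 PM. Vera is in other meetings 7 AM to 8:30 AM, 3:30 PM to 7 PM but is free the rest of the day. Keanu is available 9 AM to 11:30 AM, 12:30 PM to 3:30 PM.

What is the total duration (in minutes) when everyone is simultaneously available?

240

Freya free: 10:30-17:00 (invert busy blocks within the working day).
Maria free: 10:30-17:30 (invert busy blocks within the working day).
Sofia free: 08:00-09:00, 10:30-17:30.
Vera free: 08:30-15:30 (invert busy blocks within the working day).
Keanu free: 09:00-11:30, 12:30-15:30.
Freya ∩ Maria: 10:30-17:00.
Freya ∩ Maria ∩ Sofia: 10:30-17:00.
Freya ∩ Maria ∩ Sofia ∩ Vera: 10:30-15:30.
Freya ∩ Maria ∩ Sofia ∩ Vera ∩ Keanu: 10:30-11:30, 12:30-15:30.
Those are the intersection windows.
Summing the common windows: 60 + 180 = 240 minutes.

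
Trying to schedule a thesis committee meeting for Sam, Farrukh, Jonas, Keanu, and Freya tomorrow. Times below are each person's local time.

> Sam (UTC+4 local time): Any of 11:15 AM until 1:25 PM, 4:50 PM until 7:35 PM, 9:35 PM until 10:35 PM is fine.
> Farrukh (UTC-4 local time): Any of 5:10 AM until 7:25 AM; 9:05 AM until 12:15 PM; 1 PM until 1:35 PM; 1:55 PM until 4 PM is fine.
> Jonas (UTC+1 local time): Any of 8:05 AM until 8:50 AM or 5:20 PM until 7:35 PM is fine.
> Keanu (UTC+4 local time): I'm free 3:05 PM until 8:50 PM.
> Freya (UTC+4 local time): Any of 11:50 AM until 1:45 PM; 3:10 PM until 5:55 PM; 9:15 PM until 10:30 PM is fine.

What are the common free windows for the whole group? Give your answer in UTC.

none

Sam in UTC: 07:15-09:25, 12:50-15:35, 17:35-18:35 (subtract 4h to convert from UTC+4).
Farrukh in UTC: 09:10-11:25, 13:05-16:15, 17:00-17:35, 17:55-20:00 (add 4h to convert from UTC-4).
Jonas in UTC: 07:05-07:50, 16:20-18:35 (subtract 1h to convert from UTC+1).
Keanu in UTC: 11:05-16:50 (subtract 4h to convert from UTC+4).
Freya in UTC: 07:50-09:45, 11:10-13:55, 17:15-18:30 (subtract 4h to convert from UTC+4).
Sam ∩ Farrukh: 09:10-09:25, 13:05-15:35, 17:55-18:35.
Sam ∩ Farrukh ∩ Jonas: 17:55-18:35.
Sam ∩ Farrukh ∩ Jonas ∩ Keanu: ∅.
Sam ∩ Farrukh ∩ Jonas ∩ Keanu ∩ Freya: ∅.
There is no time when everyone is free.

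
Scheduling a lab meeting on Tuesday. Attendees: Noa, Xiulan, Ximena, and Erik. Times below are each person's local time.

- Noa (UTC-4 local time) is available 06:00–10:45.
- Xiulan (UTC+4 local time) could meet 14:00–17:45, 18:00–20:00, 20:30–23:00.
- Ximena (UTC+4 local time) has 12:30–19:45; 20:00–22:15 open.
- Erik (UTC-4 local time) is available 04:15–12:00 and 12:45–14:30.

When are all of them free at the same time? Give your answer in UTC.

Noa in UTC: 10:00-14:45 (add 4h to convert from UTC-4).
Xiulan in UTC: 10:00-13:45, 14:00-16:00, 16:30-19:00 (subtract 4h to convert from UTC+4).
Ximena in UTC: 08:30-15:45, 16:00-18:15 (subtract 4h to convert from UTC+4).
Erik in UTC: 08:15-16:00, 16:45-18:30 (add 4h to convert from UTC-4).
Noa ∩ Xiulan: 10:00-13:45, 14:00-14:45.
Noa ∩ Xiulan ∩ Ximena: 10:00-13:45, 14:00-14:45.
Noa ∩ Xiulan ∩ Ximena ∩ Erik: 10:00-13:45, 14:00-14:45.
So the common availability across everyone is 10:00-13:45, 14:00-14:45.

10:00-13:45, 14:00-14:45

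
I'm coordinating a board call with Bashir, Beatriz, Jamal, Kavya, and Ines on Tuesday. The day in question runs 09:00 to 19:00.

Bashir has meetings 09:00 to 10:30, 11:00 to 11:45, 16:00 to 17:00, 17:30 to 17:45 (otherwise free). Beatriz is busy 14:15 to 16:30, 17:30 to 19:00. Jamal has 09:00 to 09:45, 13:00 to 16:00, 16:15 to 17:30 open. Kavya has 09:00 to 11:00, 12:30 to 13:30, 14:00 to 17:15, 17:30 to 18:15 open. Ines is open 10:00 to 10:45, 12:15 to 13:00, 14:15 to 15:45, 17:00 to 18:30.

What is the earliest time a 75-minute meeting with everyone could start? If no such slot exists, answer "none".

none

Bashir free: 10:30-11:00, 11:45-16:00, 17:00-17:30, 17:45-19:00 (invert busy blocks within the working day).
Beatriz free: 09:00-14:15, 16:30-17:30 (invert busy blocks within the working day).
Jamal free: 09:00-09:45, 13:00-16:00, 16:15-17:30.
Kavya free: 09:00-11:00, 12:30-13:30, 14:00-17:15, 17:30-18:15.
Ines free: 10:00-10:45, 12:15-13:00, 14:15-15:45, 17:00-18:30.
Bashir ∩ Beatriz: 10:30-11:00, 11:45-14:15, 17:00-17:30.
Bashir ∩ Beatriz ∩ Jamal: 13:00-14:15, 17:00-17:30.
Bashir ∩ Beatriz ∩ Jamal ∩ Kavya: 13:00-13:30, 14:00-14:15, 17:00-17:15.
Bashir ∩ Beatriz ∩ Jamal ∩ Kavya ∩ Ines: 17:00-17:15.
So the common availability across everyone is 17:00-17:15.
No common window is at least 75 minutes long.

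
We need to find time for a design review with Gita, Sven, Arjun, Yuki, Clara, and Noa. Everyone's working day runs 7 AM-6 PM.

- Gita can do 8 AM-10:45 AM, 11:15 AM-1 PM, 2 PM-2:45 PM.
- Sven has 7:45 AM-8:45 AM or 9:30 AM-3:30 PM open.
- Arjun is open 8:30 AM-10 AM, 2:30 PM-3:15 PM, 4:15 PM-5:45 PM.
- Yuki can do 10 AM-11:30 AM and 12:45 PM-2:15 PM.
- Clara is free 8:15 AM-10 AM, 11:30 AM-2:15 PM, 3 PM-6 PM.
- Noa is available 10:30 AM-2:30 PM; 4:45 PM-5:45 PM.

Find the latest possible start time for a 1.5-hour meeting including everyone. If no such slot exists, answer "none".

Gita ∩ Sven: 08:00-08:45, 09:30-10:45, 11:15-13:00, 14:00-14:45.
Gita ∩ Sven ∩ Arjun: 08:30-08:45, 09:30-10:00, 14:30-14:45.
Gita ∩ Sven ∩ Arjun ∩ Yuki: ∅.
Gita ∩ Sven ∩ Arjun ∩ Yuki ∩ Clara: ∅.
Gita ∩ Sven ∩ Arjun ∩ Yuki ∩ Clara ∩ Noa: ∅.
There is no time when everyone is free.
No common window is at least 90 minutes long.

none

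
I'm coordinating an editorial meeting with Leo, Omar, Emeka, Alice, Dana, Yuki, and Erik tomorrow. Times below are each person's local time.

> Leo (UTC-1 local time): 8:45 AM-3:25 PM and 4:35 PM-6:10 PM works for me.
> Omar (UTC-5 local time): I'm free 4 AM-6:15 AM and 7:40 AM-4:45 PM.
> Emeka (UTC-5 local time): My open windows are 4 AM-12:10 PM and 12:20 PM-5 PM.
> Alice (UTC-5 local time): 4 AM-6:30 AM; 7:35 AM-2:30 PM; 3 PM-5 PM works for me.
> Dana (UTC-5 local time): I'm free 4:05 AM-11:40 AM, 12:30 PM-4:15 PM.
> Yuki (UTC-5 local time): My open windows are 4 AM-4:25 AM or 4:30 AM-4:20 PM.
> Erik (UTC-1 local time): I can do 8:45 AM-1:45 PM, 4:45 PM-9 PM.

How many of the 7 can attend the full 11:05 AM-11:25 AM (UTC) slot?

Leo in UTC: 09:45-16:25, 17:35-19:10 (add 1h to convert from UTC-1).
Omar in UTC: 09:00-11:15, 12:40-21:45 (add 5h to convert from UTC-5).
Emeka in UTC: 09:00-17:10, 17:20-22:00 (add 5h to convert from UTC-5).
Alice in UTC: 09:00-11:30, 12:35-19:30, 20:00-22:00 (add 5h to convert from UTC-5).
Dana in UTC: 09:05-16:40, 17:30-21:15 (add 5h to convert from UTC-5).
Yuki in UTC: 09:00-09:25, 09:30-21:20 (add 5h to convert from UTC-5).
Erik in UTC: 09:45-14:45, 17:45-22:00 (add 1h to convert from UTC-1).
Leo, Emeka, Alice, Dana, Yuki, and Erik can make the full 11:05-11:25 slot — that's 6.

6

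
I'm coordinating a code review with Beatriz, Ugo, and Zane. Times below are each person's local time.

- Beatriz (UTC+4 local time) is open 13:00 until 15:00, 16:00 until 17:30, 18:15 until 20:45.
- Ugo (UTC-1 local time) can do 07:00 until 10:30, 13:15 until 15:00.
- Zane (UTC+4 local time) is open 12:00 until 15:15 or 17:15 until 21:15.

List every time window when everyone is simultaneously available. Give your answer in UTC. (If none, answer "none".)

Beatriz in UTC: 09:00-11:00, 12:00-13:30, 14:15-16:45 (subtract 4h to convert from UTC+4).
Ugo in UTC: 08:00-11:30, 14:15-16:00 (add 1h to convert from UTC-1).
Zane in UTC: 08:00-11:15, 13:15-17:15 (subtract 4h to convert from UTC+4).
Beatriz ∩ Ugo: 09:00-11:00, 14:15-16:00.
Beatriz ∩ Ugo ∩ Zane: 09:00-11:00, 14:15-16:00.

09:00-11:00, 14:15-16:00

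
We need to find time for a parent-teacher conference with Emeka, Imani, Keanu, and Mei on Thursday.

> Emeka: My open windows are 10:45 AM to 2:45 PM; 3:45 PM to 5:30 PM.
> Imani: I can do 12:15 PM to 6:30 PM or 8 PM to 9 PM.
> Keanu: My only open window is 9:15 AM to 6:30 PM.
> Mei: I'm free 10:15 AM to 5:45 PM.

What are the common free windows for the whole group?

12:15-14:45, 15:45-17:30

Emeka ∩ Imani: 12:15-14:45, 15:45-17:30.
Emeka ∩ Imani ∩ Keanu: 12:15-14:45, 15:45-17:30.
Emeka ∩ Imani ∩ Keanu ∩ Mei: 12:15-14:45, 15:45-17:30.
So the common availability across everyone is 12:15-14:45, 15:45-17:30.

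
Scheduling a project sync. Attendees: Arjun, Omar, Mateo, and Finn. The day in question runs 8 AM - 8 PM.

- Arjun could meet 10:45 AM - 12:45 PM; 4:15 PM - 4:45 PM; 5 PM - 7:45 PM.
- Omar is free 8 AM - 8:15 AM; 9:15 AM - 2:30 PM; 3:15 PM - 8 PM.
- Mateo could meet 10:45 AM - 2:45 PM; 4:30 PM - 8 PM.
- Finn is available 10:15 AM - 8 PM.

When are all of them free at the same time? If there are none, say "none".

Arjun ∩ Omar: 10:45-12:45, 16:15-16:45, 17:00-19:45.
Arjun ∩ Omar ∩ Mateo: 10:45-12:45, 16:30-16:45, 17:00-19:45.
Arjun ∩ Omar ∩ Mateo ∩ Finn: 10:45-12:45, 16:30-16:45, 17:00-19:45.
Those are the intersection windows.

10:45-12:45, 16:30-16:45, 17:00-19:45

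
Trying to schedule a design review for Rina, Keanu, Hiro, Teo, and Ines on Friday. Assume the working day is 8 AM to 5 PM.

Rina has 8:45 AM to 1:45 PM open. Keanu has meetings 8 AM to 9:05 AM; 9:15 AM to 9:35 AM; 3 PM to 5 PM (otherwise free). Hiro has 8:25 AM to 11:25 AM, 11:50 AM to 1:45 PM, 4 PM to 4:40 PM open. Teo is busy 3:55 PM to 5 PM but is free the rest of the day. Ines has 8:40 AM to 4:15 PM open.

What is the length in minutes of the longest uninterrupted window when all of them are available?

Rina free: 08:45-13:45.
Keanu free: 09:05-09:15, 09:35-15:00 (invert busy blocks within the working day).
Hiro free: 08:25-11:25, 11:50-13:45, 16:00-16:40.
Teo free: 08:00-15:55 (invert busy blocks within the working day).
Ines free: 08:40-16:15.
Rina ∩ Keanu: 09:05-09:15, 09:35-13:45.
Rina ∩ Keanu ∩ Hiro: 09:05-09:15, 09:35-11:25, 11:50-13:45.
Rina ∩ Keanu ∩ Hiro ∩ Teo: 09:05-09:15, 09:35-11:25, 11:50-13:45.
Rina ∩ Keanu ∩ Hiro ∩ Teo ∩ Ines: 09:05-09:15, 09:35-11:25, 11:50-13:45.
The longest is 11:50-13:45 at 115 minutes.

115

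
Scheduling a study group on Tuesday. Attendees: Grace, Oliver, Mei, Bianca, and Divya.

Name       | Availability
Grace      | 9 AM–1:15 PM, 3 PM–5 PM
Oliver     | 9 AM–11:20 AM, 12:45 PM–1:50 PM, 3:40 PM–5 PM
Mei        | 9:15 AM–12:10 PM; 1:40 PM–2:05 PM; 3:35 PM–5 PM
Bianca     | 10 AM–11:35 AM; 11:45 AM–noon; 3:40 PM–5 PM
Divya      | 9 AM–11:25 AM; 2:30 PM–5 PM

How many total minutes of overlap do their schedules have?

Grace ∩ Oliver: 09:00-11:20, 12:45-13:15, 15:40-17:00.
Grace ∩ Oliver ∩ Mei: 09:15-11:20, 15:40-17:00.
Grace ∩ Oliver ∩ Mei ∩ Bianca: 10:00-11:20, 15:40-17:00.
Grace ∩ Oliver ∩ Mei ∩ Bianca ∩ Divya: 10:00-11:20, 15:40-17:00.
Summing the common windows: 80 + 80 = 160 minutes.

160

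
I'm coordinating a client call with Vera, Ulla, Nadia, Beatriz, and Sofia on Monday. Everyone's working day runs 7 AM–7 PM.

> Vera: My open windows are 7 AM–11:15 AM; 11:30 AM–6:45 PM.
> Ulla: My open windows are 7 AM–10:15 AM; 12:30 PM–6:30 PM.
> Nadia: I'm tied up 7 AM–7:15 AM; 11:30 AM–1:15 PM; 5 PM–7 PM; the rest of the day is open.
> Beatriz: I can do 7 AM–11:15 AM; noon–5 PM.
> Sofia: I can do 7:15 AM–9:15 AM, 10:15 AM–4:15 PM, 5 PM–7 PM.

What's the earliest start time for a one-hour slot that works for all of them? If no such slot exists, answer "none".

Vera free: 07:00-11:15, 11:30-18:45.
Ulla free: 07:00-10:15, 12:30-18:30.
Nadia free: 07:15-11:30, 13:15-17:00 (invert busy blocks within the working day).
Beatriz free: 07:00-11:15, 12:00-17:00.
Sofia free: 07:15-09:15, 10:15-16:15, 17:00-19:00.
Vera ∩ Ulla: 07:00-10:15, 12:30-18:30.
Vera ∩ Ulla ∩ Nadia: 07:15-10:15, 13:15-17:00.
Vera ∩ Ulla ∩ Nadia ∩ Beatriz: 07:15-10:15, 13:15-17:00.
Vera ∩ Ulla ∩ Nadia ∩ Beatriz ∩ Sofia: 07:15-09:15, 13:15-16:15.
Those are the intersection windows.
The first common window of at least 60 minutes is 07:15-09:15, so the earliest start is 07:15.

07:15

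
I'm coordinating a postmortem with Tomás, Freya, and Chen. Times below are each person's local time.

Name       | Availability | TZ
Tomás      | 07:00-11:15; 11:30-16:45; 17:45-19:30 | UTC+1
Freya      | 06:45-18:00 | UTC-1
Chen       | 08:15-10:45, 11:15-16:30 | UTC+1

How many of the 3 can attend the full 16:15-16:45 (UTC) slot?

Tomás in UTC: 06:00-10:15, 10:30-15:45, 16:45-18:30 (subtract 1h to convert from UTC+1).
Freya in UTC: 07:45-19:00 (add 1h to convert from UTC-1).
Chen in UTC: 07:15-09:45, 10:15-15:30 (subtract 1h to convert from UTC+1).
Freya can make the full 16:15-16:45 slot — that's 1.

1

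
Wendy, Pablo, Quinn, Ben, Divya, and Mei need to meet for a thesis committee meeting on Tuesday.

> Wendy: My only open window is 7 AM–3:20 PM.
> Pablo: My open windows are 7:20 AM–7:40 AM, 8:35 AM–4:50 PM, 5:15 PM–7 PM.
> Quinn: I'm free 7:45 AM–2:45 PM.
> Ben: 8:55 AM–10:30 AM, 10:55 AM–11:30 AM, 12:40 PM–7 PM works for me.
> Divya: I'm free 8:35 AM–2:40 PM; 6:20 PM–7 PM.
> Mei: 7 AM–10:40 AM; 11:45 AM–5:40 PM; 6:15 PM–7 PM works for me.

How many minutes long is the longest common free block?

120

Wendy ∩ Pablo: 07:20-07:40, 08:35-15:20.
Wendy ∩ Pablo ∩ Quinn: 08:35-14:45.
Wendy ∩ Pablo ∩ Quinn ∩ Ben: 08:55-10:30, 10:55-11:30, 12:40-14:45.
Wendy ∩ Pablo ∩ Quinn ∩ Ben ∩ Divya: 08:55-10:30, 10:55-11:30, 12:40-14:40.
Wendy ∩ Pablo ∩ Quinn ∩ Ben ∩ Divya ∩ Mei: 08:55-10:30, 12:40-14:40.
The longest is 12:40-14:40 at 120 minutes.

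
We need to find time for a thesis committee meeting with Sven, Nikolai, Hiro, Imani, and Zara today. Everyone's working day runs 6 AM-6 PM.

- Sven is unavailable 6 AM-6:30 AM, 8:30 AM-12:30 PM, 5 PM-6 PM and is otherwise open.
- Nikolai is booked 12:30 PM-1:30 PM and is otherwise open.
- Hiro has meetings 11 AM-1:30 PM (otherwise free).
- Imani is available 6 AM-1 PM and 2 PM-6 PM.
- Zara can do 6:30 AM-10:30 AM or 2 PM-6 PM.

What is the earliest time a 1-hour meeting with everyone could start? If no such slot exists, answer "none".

06:30

Sven free: 06:30-08:30, 12:30-17:00 (invert busy blocks within the working day).
Nikolai free: 06:00-12:30, 13:30-18:00 (invert busy blocks within the working day).
Hiro free: 06:00-11:00, 13:30-18:00 (invert busy blocks within the working day).
Imani free: 06:00-13:00, 14:00-18:00.
Zara free: 06:30-10:30, 14:00-18:00.
Sven ∩ Nikolai: 06:30-08:30, 13:30-17:00.
Sven ∩ Nikolai ∩ Hiro: 06:30-08:30, 13:30-17:00.
Sven ∩ Nikolai ∩ Hiro ∩ Imani: 06:30-08:30, 14:00-17:00.
Sven ∩ Nikolai ∩ Hiro ∩ Imani ∩ Zara: 06:30-08:30, 14:00-17:00.
Those are the intersection windows.
The first common window of at least 60 minutes is 06:30-08:30, so the earliest start is 06:30.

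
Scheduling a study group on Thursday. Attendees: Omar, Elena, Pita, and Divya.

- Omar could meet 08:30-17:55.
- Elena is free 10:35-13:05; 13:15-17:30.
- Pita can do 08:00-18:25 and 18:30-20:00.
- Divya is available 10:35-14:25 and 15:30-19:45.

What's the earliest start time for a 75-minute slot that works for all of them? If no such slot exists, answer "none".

10:35

Omar ∩ Elena: 10:35-13:05, 13:15-17:30.
Omar ∩ Elena ∩ Pita: 10:35-13:05, 13:15-17:30.
Omar ∩ Elena ∩ Pita ∩ Divya: 10:35-13:05, 13:15-14:25, 15:30-17:30.
The first common window of at least 75 minutes is 10:35-13:05, so the earliest start is 10:35.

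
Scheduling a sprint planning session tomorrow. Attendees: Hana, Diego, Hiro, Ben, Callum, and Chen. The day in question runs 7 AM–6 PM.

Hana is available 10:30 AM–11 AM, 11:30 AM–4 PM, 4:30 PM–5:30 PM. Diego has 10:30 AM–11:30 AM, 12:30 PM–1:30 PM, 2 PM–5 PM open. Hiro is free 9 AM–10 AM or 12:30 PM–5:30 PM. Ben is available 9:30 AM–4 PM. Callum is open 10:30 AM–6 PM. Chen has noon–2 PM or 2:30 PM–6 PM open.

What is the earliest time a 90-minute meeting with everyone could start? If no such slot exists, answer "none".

Hana ∩ Diego: 10:30-11:00, 12:30-13:30, 14:00-16:00, 16:30-17:00.
Hana ∩ Diego ∩ Hiro: 12:30-13:30, 14:00-16:00, 16:30-17:00.
Hana ∩ Diego ∩ Hiro ∩ Ben: 12:30-13:30, 14:00-16:00.
Hana ∩ Diego ∩ Hiro ∩ Ben ∩ Callum: 12:30-13:30, 14:00-16:00.
Hana ∩ Diego ∩ Hiro ∩ Ben ∩ Callum ∩ Chen: 12:30-13:30, 14:30-16:00.
The first common window of at least 90 minutes is 14:30-16:00, so the earliest start is 14:30.

14:30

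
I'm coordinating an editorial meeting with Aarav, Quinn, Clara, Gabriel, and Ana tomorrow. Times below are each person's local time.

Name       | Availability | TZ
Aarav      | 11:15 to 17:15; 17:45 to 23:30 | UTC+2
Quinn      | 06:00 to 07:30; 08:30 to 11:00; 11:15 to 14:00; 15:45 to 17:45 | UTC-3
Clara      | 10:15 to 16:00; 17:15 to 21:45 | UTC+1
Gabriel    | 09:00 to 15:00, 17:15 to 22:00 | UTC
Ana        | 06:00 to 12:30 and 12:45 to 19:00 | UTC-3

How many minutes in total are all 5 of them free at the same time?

390

Aarav in UTC: 09:15-15:15, 15:45-21:30 (subtract 2h to convert from UTC+2).
Quinn in UTC: 09:00-10:30, 11:30-14:00, 14:15-17:00, 18:45-20:45 (add 3h to convert from UTC-3).
Clara in UTC: 09:15-15:00, 16:15-20:45 (subtract 1h to convert from UTC+1).
Gabriel in UTC: 09:00-15:00, 17:15-22:00.
Ana in UTC: 09:00-15:30, 15:45-22:00 (add 3h to convert from UTC-3).
Aarav ∩ Quinn: 09:15-10:30, 11:30-14:00, 14:15-15:15, 15:45-17:00, 18:45-20:45.
Aarav ∩ Quinn ∩ Clara: 09:15-10:30, 11:30-14:00, 14:15-15:00, 16:15-17:00, 18:45-20:45.
Aarav ∩ Quinn ∩ Clara ∩ Gabriel: 09:15-10:30, 11:30-14:00, 14:15-15:00, 18:45-20:45.
Aarav ∩ Quinn ∩ Clara ∩ Gabriel ∩ Ana: 09:15-10:30, 11:30-14:00, 14:15-15:00, 18:45-20:45.
Summing the common windows: 75 + 150 + 45 + 120 = 390 minutes.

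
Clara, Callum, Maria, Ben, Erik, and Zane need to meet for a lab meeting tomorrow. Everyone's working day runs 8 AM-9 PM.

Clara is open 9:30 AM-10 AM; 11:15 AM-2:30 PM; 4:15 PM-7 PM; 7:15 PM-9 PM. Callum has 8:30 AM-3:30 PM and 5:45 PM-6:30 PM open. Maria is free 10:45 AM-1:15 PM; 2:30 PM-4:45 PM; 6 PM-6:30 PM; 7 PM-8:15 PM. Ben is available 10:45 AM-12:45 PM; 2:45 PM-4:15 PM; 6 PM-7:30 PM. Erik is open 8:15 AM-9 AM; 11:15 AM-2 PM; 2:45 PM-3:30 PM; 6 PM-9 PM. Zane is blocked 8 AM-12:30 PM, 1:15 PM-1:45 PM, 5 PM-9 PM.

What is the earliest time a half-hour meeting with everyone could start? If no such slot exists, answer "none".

Clara free: 09:30-10:00, 11:15-14:30, 16:15-19:00, 19:15-21:00.
Callum free: 08:30-15:30, 17:45-18:30.
Maria free: 10:45-13:15, 14:30-16:45, 18:00-18:30, 19:00-20:15.
Ben free: 10:45-12:45, 14:45-16:15, 18:00-19:30.
Erik free: 08:15-09:00, 11:15-14:00, 14:45-15:30, 18:00-21:00.
Zane free: 12:30-13:15, 13:45-17:00 (invert busy blocks within the working day).
Clara ∩ Callum: 09:30-10:00, 11:15-14:30, 17:45-18:30.
Clara ∩ Callum ∩ Maria: 11:15-13:15, 18:00-18:30.
Clara ∩ Callum ∩ Maria ∩ Ben: 11:15-12:45, 18:00-18:30.
Clara ∩ Callum ∩ Maria ∩ Ben ∩ Erik: 11:15-12:45, 18:00-18:30.
Clara ∩ Callum ∩ Maria ∩ Ben ∩ Erik ∩ Zane: 12:30-12:45.
No common window is at least 30 minutes long.

none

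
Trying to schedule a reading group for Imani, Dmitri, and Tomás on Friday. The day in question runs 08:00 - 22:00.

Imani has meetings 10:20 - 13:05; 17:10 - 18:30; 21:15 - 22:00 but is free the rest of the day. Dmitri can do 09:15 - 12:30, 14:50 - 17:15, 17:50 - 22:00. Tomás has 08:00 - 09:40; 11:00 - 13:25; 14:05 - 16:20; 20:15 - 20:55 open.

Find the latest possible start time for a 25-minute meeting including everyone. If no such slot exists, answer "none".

Imani free: 08:00-10:20, 13:05-17:10, 18:30-21:15 (invert busy blocks within the working day).
Dmitri free: 09:15-12:30, 14:50-17:15, 17:50-22:00.
Tomás free: 08:00-09:40, 11:00-13:25, 14:05-16:20, 20:15-20:55.
Imani ∩ Dmitri: 09:15-10:20, 14:50-17:10, 18:30-21:15.
Imani ∩ Dmitri ∩ Tomás: 09:15-09:40, 14:50-16:20, 20:15-20:55.
The last common window of at least 25 minutes is 20:15-20:55; a 25-minute meeting can start as late as 20:30 and still end by 20:55.

20:30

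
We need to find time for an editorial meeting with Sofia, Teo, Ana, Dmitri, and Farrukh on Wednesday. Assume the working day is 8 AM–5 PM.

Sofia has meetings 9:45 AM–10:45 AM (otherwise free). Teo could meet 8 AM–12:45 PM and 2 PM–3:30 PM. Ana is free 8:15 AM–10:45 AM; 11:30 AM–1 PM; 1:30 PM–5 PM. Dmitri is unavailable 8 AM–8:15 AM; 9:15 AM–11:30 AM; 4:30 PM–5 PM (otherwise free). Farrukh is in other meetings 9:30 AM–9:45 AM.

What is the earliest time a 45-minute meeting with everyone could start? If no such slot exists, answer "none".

08:15

Sofia free: 08:00-09:45, 10:45-17:00 (invert busy blocks within the working day).
Teo free: 08:00-12:45, 14:00-15:30.
Ana free: 08:15-10:45, 11:30-13:00, 13:30-17:00.
Dmitri free: 08:15-09:15, 11:30-16:30 (invert busy blocks within the working day).
Farrukh free: 08:00-09:30, 09:45-17:00 (invert busy blocks within the working day).
Sofia ∩ Teo: 08:00-09:45, 10:45-12:45, 14:00-15:30.
Sofia ∩ Teo ∩ Ana: 08:15-09:45, 11:30-12:45, 14:00-15:30.
Sofia ∩ Teo ∩ Ana ∩ Dmitri: 08:15-09:15, 11:30-12:45, 14:00-15:30.
Sofia ∩ Teo ∩ Ana ∩ Dmitri ∩ Farrukh: 08:15-09:15, 11:30-12:45, 14:00-15:30.
So the common availability across everyone is 08:15-09:15, 11:30-12:45, 14:00-15:30.
The first common window of at least 45 minutes is 08:15-09:15, so the earliest start is 08:15.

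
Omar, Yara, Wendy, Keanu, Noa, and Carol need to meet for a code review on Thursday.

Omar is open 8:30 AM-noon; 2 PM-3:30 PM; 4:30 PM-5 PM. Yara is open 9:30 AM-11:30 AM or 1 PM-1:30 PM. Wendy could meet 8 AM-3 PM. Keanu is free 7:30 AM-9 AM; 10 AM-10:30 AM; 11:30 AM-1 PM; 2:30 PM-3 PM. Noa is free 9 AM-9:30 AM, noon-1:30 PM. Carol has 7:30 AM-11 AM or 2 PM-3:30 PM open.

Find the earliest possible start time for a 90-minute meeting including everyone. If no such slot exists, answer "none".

Omar ∩ Yara: 09:30-11:30.
Omar ∩ Yara ∩ Wendy: 09:30-11:30.
Omar ∩ Yara ∩ Wendy ∩ Keanu: 10:00-10:30.
Omar ∩ Yara ∩ Wendy ∩ Keanu ∩ Noa: ∅.
Omar ∩ Yara ∩ Wendy ∩ Keanu ∩ Noa ∩ Carol: ∅.
There is no time when everyone is free.
No common window is at least 90 minutes long.

none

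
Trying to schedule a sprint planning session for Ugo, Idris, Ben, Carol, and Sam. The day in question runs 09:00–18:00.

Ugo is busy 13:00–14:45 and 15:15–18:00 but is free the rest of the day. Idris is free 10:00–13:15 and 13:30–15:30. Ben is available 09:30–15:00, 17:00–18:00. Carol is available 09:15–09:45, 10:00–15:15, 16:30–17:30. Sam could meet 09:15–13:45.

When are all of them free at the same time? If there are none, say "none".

10:00-13:00

Ugo free: 09:00-13:00, 14:45-15:15 (invert busy blocks within the working day).
Idris free: 10:00-13:15, 13:30-15:30.
Ben free: 09:30-15:00, 17:00-18:00.
Carol free: 09:15-09:45, 10:00-15:15, 16:30-17:30.
Sam free: 09:15-13:45.
Ugo ∩ Idris: 10:00-13:00, 14:45-15:15.
Ugo ∩ Idris ∩ Ben: 10:00-13:00, 14:45-15:00.
Ugo ∩ Idris ∩ Ben ∩ Carol: 10:00-13:00, 14:45-15:00.
Ugo ∩ Idris ∩ Ben ∩ Carol ∩ Sam: 10:00-13:00.
So the common availability across everyone is 10:00-13:00.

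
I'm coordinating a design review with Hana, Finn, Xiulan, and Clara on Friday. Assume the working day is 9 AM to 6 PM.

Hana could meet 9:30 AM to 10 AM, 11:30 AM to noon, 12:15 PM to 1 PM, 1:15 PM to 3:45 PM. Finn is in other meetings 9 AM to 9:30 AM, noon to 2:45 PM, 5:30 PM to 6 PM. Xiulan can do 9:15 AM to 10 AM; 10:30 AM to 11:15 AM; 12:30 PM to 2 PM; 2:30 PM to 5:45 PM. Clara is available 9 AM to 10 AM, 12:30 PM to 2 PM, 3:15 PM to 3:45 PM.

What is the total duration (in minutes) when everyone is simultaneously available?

60

Hana free: 09:30-10:00, 11:30-12:00, 12:15-13:00, 13:15-15:45.
Finn free: 09:30-12:00, 14:45-17:30 (invert busy blocks within the working day).
Xiulan free: 09:15-10:00, 10:30-11:15, 12:30-14:00, 14:30-17:45.
Clara free: 09:00-10:00, 12:30-14:00, 15:15-15:45.
Hana ∩ Finn: 09:30-10:00, 11:30-12:00, 14:45-15:45.
Hana ∩ Finn ∩ Xiulan: 09:30-10:00, 14:45-15:45.
Hana ∩ Finn ∩ Xiulan ∩ Clara: 09:30-10:00, 15:15-15:45.
Summing the common windows: 30 + 30 = 60 minutes.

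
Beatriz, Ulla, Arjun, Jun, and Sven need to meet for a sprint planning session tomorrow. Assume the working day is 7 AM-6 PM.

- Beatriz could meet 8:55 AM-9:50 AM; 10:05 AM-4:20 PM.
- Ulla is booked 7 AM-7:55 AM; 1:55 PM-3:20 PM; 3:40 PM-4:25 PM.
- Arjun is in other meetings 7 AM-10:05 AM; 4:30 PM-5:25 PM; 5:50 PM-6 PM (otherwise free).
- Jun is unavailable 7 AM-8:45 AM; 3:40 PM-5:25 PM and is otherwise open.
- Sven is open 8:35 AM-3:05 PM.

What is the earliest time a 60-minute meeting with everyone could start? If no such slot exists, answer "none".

10:05

Beatriz free: 08:55-09:50, 10:05-16:20.
Ulla free: 07:55-13:55, 15:20-15:40, 16:25-18:00 (invert busy blocks within the working day).
Arjun free: 10:05-16:30, 17:25-17:50 (invert busy blocks within the working day).
Jun free: 08:45-15:40, 17:25-18:00 (invert busy blocks within the working day).
Sven free: 08:35-15:05.
Beatriz ∩ Ulla: 08:55-09:50, 10:05-13:55, 15:20-15:40.
Beatriz ∩ Ulla ∩ Arjun: 10:05-13:55, 15:20-15:40.
Beatriz ∩ Ulla ∩ Arjun ∩ Jun: 10:05-13:55, 15:20-15:40.
Beatriz ∩ Ulla ∩ Arjun ∩ Jun ∩ Sven: 10:05-13:55.
The first common window of at least 60 minutes is 10:05-13:55, so the earliest start is 10:05.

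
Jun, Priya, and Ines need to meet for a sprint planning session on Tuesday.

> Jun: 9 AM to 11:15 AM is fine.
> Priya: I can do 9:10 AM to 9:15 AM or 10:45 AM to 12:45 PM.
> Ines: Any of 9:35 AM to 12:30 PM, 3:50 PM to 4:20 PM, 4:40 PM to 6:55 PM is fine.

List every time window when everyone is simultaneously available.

10:45-11:15

Jun ∩ Priya: 09:10-09:15, 10:45-11:15.
Jun ∩ Priya ∩ Ines: 10:45-11:15.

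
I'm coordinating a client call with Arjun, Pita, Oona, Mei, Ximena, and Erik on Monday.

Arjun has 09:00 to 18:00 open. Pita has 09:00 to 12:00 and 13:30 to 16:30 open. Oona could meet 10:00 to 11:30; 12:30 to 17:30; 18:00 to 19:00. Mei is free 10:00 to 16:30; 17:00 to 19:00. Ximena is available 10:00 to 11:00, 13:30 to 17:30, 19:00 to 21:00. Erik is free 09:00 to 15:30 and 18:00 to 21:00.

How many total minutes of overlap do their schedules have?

Arjun ∩ Pita: 09:00-12:00, 13:30-16:30.
Arjun ∩ Pita ∩ Oona: 10:00-11:30, 13:30-16:30.
Arjun ∩ Pita ∩ Oona ∩ Mei: 10:00-11:30, 13:30-16:30.
Arjun ∩ Pita ∩ Oona ∩ Mei ∩ Ximena: 10:00-11:00, 13:30-16:30.
Arjun ∩ Pita ∩ Oona ∩ Mei ∩ Ximena ∩ Erik: 10:00-11:00, 13:30-15:30.
Summing the common windows: 60 + 120 = 180 minutes.

180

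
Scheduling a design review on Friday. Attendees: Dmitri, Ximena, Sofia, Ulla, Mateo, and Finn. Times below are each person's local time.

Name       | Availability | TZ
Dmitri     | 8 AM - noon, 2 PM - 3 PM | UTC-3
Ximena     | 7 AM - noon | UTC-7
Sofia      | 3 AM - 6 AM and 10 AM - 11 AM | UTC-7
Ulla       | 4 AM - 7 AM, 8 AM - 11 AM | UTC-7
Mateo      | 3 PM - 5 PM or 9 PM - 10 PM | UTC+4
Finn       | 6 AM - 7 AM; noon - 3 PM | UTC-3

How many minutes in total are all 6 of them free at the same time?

Dmitri in UTC: 11:00-15:00, 17:00-18:00 (add 3h to convert from UTC-3).
Ximena in UTC: 14:00-19:00 (add 7h to convert from UTC-7).
Sofia in UTC: 10:00-13:00, 17:00-18:00 (add 7h to convert from UTC-7).
Ulla in UTC: 11:00-14:00, 15:00-18:00 (add 7h to convert from UTC-7).
Mateo in UTC: 11:00-13:00, 17:00-18:00 (subtract 4h to convert from UTC+4).
Finn in UTC: 09:00-10:00, 15:00-18:00 (add 3h to convert from UTC-3).
Dmitri ∩ Ximena: 14:00-15:00, 17:00-18:00.
Dmitri ∩ Ximena ∩ Sofia: 17:00-18:00.
Dmitri ∩ Ximena ∩ Sofia ∩ Ulla: 17:00-18:00.
Dmitri ∩ Ximena ∩ Sofia ∩ Ulla ∩ Mateo: 17:00-18:00.
Dmitri ∩ Ximena ∩ Sofia ∩ Ulla ∩ Mateo ∩ Finn: 17:00-18:00.
That's a single block of 60 minutes.

60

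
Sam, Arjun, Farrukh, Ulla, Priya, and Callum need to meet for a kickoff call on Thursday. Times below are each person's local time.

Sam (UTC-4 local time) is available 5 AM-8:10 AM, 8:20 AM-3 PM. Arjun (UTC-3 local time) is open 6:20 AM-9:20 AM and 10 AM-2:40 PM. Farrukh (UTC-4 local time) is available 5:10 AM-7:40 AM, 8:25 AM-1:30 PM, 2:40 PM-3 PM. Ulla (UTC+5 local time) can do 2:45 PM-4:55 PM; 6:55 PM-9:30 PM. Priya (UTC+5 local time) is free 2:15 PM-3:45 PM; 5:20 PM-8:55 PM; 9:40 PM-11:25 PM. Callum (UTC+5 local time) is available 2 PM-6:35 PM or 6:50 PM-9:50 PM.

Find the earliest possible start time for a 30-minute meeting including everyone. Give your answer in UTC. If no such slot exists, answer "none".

Sam in UTC: 09:00-12:10, 12:20-19:00 (add 4h to convert from UTC-4).
Arjun in UTC: 09:20-12:20, 13:00-17:40 (add 3h to convert from UTC-3).
Farrukh in UTC: 09:10-11:40, 12:25-17:30, 18:40-19:00 (add 4h to convert from UTC-4).
Ulla in UTC: 09:45-11:55, 13:55-16:30 (subtract 5h to convert from UTC+5).
Priya in UTC: 09:15-10:45, 12:20-15:55, 16:40-18:25 (subtract 5h to convert from UTC+5).
Callum in UTC: 09:00-13:35, 13:50-16:50 (subtract 5h to convert from UTC+5).
Sam ∩ Arjun: 09:20-12:10, 13:00-17:40.
Sam ∩ Arjun ∩ Farrukh: 09:20-11:40, 13:00-17:30.
Sam ∩ Arjun ∩ Farrukh ∩ Ulla: 09:45-11:40, 13:55-16:30.
Sam ∩ Arjun ∩ Farrukh ∩ Ulla ∩ Priya: 09:45-10:45, 13:55-15:55.
Sam ∩ Arjun ∩ Farrukh ∩ Ulla ∩ Priya ∩ Callum: 09:45-10:45, 13:55-15:55.
The first common window of at least 30 minutes is 09:45-10:45, so the earliest start is 09:45.

09:45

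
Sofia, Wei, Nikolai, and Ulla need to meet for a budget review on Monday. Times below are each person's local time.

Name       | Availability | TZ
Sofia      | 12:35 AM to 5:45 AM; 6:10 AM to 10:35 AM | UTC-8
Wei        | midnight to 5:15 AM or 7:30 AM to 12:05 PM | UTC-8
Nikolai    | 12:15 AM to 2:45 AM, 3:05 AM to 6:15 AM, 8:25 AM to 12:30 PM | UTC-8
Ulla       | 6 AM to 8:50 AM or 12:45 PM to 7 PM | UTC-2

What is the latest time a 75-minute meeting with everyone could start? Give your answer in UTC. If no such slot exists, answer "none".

Sofia in UTC: 08:35-13:45, 14:10-18:35 (add 8h to convert from UTC-8).
Wei in UTC: 08:00-13:15, 15:30-20:05 (add 8h to convert from UTC-8).
Nikolai in UTC: 08:15-10:45, 11:05-14:15, 16:25-20:30 (add 8h to convert from UTC-8).
Ulla in UTC: 08:00-10:50, 14:45-21:00 (add 2h to convert from UTC-2).
Sofia ∩ Wei: 08:35-13:15, 15:30-18:35.
Sofia ∩ Wei ∩ Nikolai: 08:35-10:45, 11:05-13:15, 16:25-18:35.
Sofia ∩ Wei ∩ Nikolai ∩ Ulla: 08:35-10:45, 16:25-18:35.
The last common window of at least 75 minutes is 16:25-18:35; a 75-minute meeting can start as late as 17:20 and still end by 18:35.

17:20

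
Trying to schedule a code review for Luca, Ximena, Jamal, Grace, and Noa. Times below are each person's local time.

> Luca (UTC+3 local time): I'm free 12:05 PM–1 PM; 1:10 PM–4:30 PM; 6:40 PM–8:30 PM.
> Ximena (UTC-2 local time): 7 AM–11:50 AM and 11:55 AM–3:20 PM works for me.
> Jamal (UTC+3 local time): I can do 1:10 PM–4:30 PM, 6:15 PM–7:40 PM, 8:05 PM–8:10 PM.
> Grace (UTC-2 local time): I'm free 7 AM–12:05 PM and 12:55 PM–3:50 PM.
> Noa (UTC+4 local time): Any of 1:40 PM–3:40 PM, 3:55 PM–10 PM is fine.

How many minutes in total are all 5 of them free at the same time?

Luca in UTC: 09:05-10:00, 10:10-13:30, 15:40-17:30 (subtract 3h to convert from UTC+3).
Ximena in UTC: 09:00-13:50, 13:55-17:20 (add 2h to convert from UTC-2).
Jamal in UTC: 10:10-13:30, 15:15-16:40, 17:05-17:10 (subtract 3h to convert from UTC+3).
Grace in UTC: 09:00-14:05, 14:55-17:50 (add 2h to convert from UTC-2).
Noa in UTC: 09:40-11:40, 11:55-18:00 (subtract 4h to convert from UTC+4).
Luca ∩ Ximena: 09:05-10:00, 10:10-13:30, 15:40-17:20.
Luca ∩ Ximena ∩ Jamal: 10:10-13:30, 15:40-16:40, 17:05-17:10.
Luca ∩ Ximena ∩ Jamal ∩ Grace: 10:10-13:30, 15:40-16:40, 17:05-17:10.
Luca ∩ Ximena ∩ Jamal ∩ Grace ∩ Noa: 10:10-11:40, 11:55-13:30, 15:40-16:40, 17:05-17:10.
Those are the intersection windows.
Summing the common windows: 90 + 95 + 60 + 5 = 250 minutes.

250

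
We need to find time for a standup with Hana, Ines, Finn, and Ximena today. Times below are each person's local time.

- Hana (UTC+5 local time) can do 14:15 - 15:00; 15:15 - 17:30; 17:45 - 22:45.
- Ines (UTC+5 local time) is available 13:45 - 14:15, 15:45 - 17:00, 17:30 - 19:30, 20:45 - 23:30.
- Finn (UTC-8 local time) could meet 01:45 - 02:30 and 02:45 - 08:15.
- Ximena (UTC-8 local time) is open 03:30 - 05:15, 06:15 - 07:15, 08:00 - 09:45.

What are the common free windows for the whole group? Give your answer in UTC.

Hana in UTC: 09:15-10:00, 10:15-12:30, 12:45-17:45 (subtract 5h to convert from UTC+5).
Ines in UTC: 08:45-09:15, 10:45-12:00, 12:30-14:30, 15:45-18:30 (subtract 5h to convert from UTC+5).
Finn in UTC: 09:45-10:30, 10:45-16:15 (add 8h to convert from UTC-8).
Ximena in UTC: 11:30-13:15, 14:15-15:15, 16:00-17:45 (add 8h to convert from UTC-8).
Hana ∩ Ines: 10:45-12:00, 12:45-14:30, 15:45-17:45.
Hana ∩ Ines ∩ Finn: 10:45-12:00, 12:45-14:30, 15:45-16:15.
Hana ∩ Ines ∩ Finn ∩ Ximena: 11:30-12:00, 12:45-13:15, 14:15-14:30, 16:00-16:15.

11:30-12:00, 12:45-13:15, 14:15-14:30, 16:00-16:15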